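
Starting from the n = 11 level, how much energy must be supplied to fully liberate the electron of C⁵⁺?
4.047977 eV

The ionization energy is the energy needed to remove the electron completely (n → ∞).

For a hydrogen-like ion with Z = 6, E_n = -13.6057 Z² / n² eV.

At n = 11: E_11 = -13.6057 × 6² / 11² = -4.047976860 eV
At n = ∞: E_∞ = 0 eV

Ionization energy = E_∞ - E_11 = 0 - (-4.047976860) = 4.047976860 eV
Ionization energy ≈ 4.047977 eV

This is also called the binding energy of the electron in state n = 11.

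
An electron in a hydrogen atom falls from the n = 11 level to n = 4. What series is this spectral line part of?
Brackett series

The spectral series in hydrogen are named based on the final (lower) energy level:
- Lyman series: n_final = 1 (ultraviolet)
- Balmer series: n_final = 2 (visible/near-UV)
- Paschen series: n_final = 3 (infrared)
- Brackett series: n_final = 4 (infrared)
- Pfund series: n_final = 5 (far infrared)

Since this transition ends at n = 4, it belongs to the Brackett series.

For reference, this 11 → 4 line has photon energy
ΔE = 13.6057 eV × (1/4² - 1/11²) = 0.73791245 eV,
corresponding to wavelength λ = hc/ΔE = 1239.84 eV·nm / 0.73791245 eV = 1680.20 nm in the infrared region.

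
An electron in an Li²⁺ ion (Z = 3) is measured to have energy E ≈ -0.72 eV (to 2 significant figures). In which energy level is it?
n = 13

The exact energy levels follow E_n = -13.6057 Z² / n² eV with Z = 3.

The measured value (-0.72 eV) is reported to only 2 significant figures, so we must test candidate n values and see which one matches to that precision.

Candidate energies:
  n = 11:  E = -13.6057 × 3² / 11² = -1.011994 eV
  n = 12:  E = -13.6057 × 3² / 12² = -0.850356 eV
  n = 13:  E = -13.6057 × 3² / 13² = -0.724564 eV  ← matches
  n = 14:  E = -13.6057 × 3² / 14² = -0.624752 eV
  n = 15:  E = -13.6057 × 3² / 15² = -0.544228 eV

Checking against the measurement of -0.72 eV (2 sig figs), only n = 13 agrees:
E_13 = -0.724564 eV, which rounds to -0.72 eV ✓

Therefore n = 13.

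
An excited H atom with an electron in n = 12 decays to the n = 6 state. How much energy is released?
0.283452 eV

The energy levels are E_n = -13.6057 eV / n².

Energy at n = 12: E_12 = -13.6057 / 12² = -0.094484028 eV
Energy at n = 6: E_6 = -13.6057 / 6² = -0.377936111 eV

For emission (electron falling to lower state), the photon energy is:
E_photon = E_12 - E_6 = |-0.094484028 - (-0.377936111)|
E_photon = 0.283452 eV

This energy is carried away by the emitted photon.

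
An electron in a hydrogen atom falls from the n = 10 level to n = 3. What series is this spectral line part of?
Paschen series

The spectral series in hydrogen are named based on the final (lower) energy level:
- Lyman series: n_final = 1 (ultraviolet)
- Balmer series: n_final = 2 (visible/near-UV)
- Paschen series: n_final = 3 (infrared)
- Brackett series: n_final = 4 (infrared)
- Pfund series: n_final = 5 (far infrared)

Since this transition ends at n = 3, it belongs to the Paschen series.

For reference, this 10 → 3 line has photon energy
ΔE = 13.6057 eV × (1/3² - 1/10²) = 1.3756874444 eV,
corresponding to wavelength λ = hc/ΔE = 1239.84 eV·nm / 1.3756874444 eV = 901.251229 nm in the infrared region.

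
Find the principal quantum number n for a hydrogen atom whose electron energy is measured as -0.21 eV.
n = 8

The exact energy levels follow E_n = -13.6057 eV / n².

The measured value (-0.21 eV) is reported to only 2 significant figures, so we must test candidate n values and see which one matches to that precision.

Candidate energies:
  n = 6:  E = -13.6057/6² = -0.37794 eV
  n = 7:  E = -13.6057/7² = -0.27767 eV
  n = 8:  E = -13.6057/8² = -0.21259 eV  ← matches
  n = 9:  E = -13.6057/9² = -0.16797 eV
  n = 10:  E = -13.6057/10² = -0.13606 eV

Checking against the measurement of -0.21 eV (2 sig figs), only n = 8 agrees:
E_8 = -0.21259 eV, which rounds to -0.21 eV ✓

Therefore n = 8.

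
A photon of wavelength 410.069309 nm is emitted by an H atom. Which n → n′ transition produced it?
n = 6 → n = 2

First, find the photon energy from the wavelength (hc = 1239.84 eV·nm):
E = hc/λ = 1239.84 eV·nm / 410.069309 nm = 3.0234889 eV

The energy levels of hydrogen satisfy E_n = -13.6057 / n² eV, so an emission n_i → n_f releases
ΔE = 13.6057 × (1/n_f² − 1/n_i²) eV.

Setting ΔE equal to the photon energy:
1/n_f² − 1/n_i² = 3.0234889 / 13.6057 = 0.22222222

Since 1/n_i² must be positive, we need 1/n_f² > 0.22222222, i.e. n_f ≤ 2. For each allowed n_f, solve n_i = (1/n_f² − 0.22222222)^(−1/2) and check whether it is a whole number:
  n_f = 1: 1/n_i² = 1.00000000 − 0.22222222 = 0.77777778 → n_i = 1.134  (not an integer) ✗
  n_f = 2: 1/n_i² = 0.25000000 − 0.22222222 = 0.02777778 → n_i = 6.000  → integer, n_i = 6 ✓

Only n_f = 2 gives an integer upper level, n_i = 6.

The transition is from n = 6 to n = 2 (emission).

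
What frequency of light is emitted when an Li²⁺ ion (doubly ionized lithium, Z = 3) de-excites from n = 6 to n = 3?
2.4674e+15 Hz

First, find the transition energy:
E_6 = -13.6057 × 3² / 6² = -3.401425 eV
E_3 = -13.6057 × 3² / 3² = -13.605700 eV
|ΔE| = |E_3 - E_6| = 10.204275 eV

Convert to Joules: E = 10.204275 eV × (1.602177 × 10⁻¹⁹ J/eV) = 1.634905e-18 J

Using E = hf:
f = E/h = 1.634905e-18 J / (6.62607 × 10⁻³⁴ J·s)
f = 2.4674e+15 Hz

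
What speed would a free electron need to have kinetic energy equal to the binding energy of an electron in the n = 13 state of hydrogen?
1.68e+05 m/s (or 0.0561% of c)

The binding energy at n = 13 for hydrogen is:
E_13 = -13.6057/13² = -0.0805071 eV
|E_13| = 0.0805071 eV

Convert to Joules:
KE = 0.0805071 eV × (1.602177 × 10⁻¹⁹ J/eV) = 1.2899e-20 J

Using KE = ½mv²:
v = √(2·KE/m_e)
v = √(2 × 1.2899e-20 J / 9.10938 × 10⁻³¹ kg)
v = 1.68e+05 m/s

This is approximately 0.0561% the speed of light.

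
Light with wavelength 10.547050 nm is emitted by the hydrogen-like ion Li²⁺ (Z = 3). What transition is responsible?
n = 5 → n = 1

First, find the photon energy from the wavelength (hc = 1239.84 eV·nm):
E = hc/λ = 1239.84 eV·nm / 10.547050 nm = 117.55325 eV

The energy levels of Li²⁺ satisfy E_n = -13.6057 × 3² / n² eV, so an emission n_i → n_f releases
ΔE = 13.6057 × 3² × (1/n_f² − 1/n_i²) eV.

Setting ΔE equal to the photon energy:
1/n_f² − 1/n_i² = 117.55325 / (13.6057 × 3²) = 0.96000002

Since 1/n_i² must be positive, we need 1/n_f² > 0.96000002, i.e. n_f ≤ 1. For each allowed n_f, solve n_i = (1/n_f² − 0.96000002)^(−1/2) and check whether it is a whole number:
  n_f = 1: 1/n_i² = 1.00000000 − 0.96000002 = 0.03999998 → n_i = 5.000  → integer, n_i = 5 ✓

Only n_f = 1 gives an integer upper level, n_i = 5.

The transition is from n = 5 to n = 1 (emission).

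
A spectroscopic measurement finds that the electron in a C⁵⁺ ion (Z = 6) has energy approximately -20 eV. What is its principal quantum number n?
n = 5

The exact energy levels follow E_n = -13.6057 Z² / n² eV with Z = 6.

The measured value (-20 eV) is reported to only 2 significant figures, so we must test candidate n values and see which one matches to that precision.

Candidate energies:
  n = 3:  E = -13.6057 × 6² / 3² = -54.42280 eV
  n = 4:  E = -13.6057 × 6² / 4² = -30.61283 eV
  n = 5:  E = -13.6057 × 6² / 5² = -19.59221 eV  ← matches
  n = 6:  E = -13.6057 × 6² / 6² = -13.60570 eV
  n = 7:  E = -13.6057 × 6² / 7² = -9.99602 eV

Checking against the measurement of -20 eV (2 sig figs), only n = 5 agrees:
E_5 = -19.59221 eV, which rounds to -20 eV ✓

Therefore n = 5.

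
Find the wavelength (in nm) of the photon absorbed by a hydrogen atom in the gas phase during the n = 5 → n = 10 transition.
3037.55044 nm

First, find the transition energy using E_n = -13.6057 / n² eV:
E_5 = -13.6057 / 5² = -0.54422800000 eV
E_10 = -13.6057 / 10² = -0.13605700000 eV

Photon energy: |ΔE| = |E_10 - E_5| = 0.40817100000 eV

Convert to wavelength using E = hc/λ with hc = 1239.84 eV·nm:
λ = hc/E = 1239.84 eV·nm / 0.40817100000 eV
λ = 3037.55044 nm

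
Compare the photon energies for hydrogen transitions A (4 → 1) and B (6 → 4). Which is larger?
4 → 1

Calculate the energy for each transition:

Transition 4 → 1:
ΔE₁ = |E_1 - E_4| = |-13.6057/1² - (-13.6057/4²)|
ΔE₁ = |-13.605700000 - (-0.850356250)| = 12.755344 eV

Transition 6 → 4:
ΔE₂ = |E_4 - E_6| = |-13.6057/4² - (-13.6057/6²)|
ΔE₂ = |-0.850356250 - (-0.377936111)| = 0.472420 eV

Since 12.755344 eV > 0.472420 eV, the transition 4 → 1 emits the more energetic photon.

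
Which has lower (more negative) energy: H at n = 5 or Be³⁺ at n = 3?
Be³⁺ at n = 3 (E = -24.18791 eV)

Using E_n = -13.6057 Z² / n² eV:

H (Z = 1) at n = 5:
E = -13.6057 × 1² / 5² = -13.6057 × 1 / 25 = -0.54422800 eV

Be³⁺ (Z = 4) at n = 3:
E = -13.6057 × 4² / 3² = -13.6057 × 16 / 9 = -24.18791111 eV

Since -24.18791111 eV < -0.54422800 eV,
Be³⁺ at n = 3 is more tightly bound (requires more energy to ionize).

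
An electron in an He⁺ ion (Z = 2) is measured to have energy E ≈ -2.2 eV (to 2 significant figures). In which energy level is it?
n = 5

The exact energy levels follow E_n = -13.6057 Z² / n² eV with Z = 2.

The measured value (-2.2 eV) is reported to only 2 significant figures, so we must test candidate n values and see which one matches to that precision.

Candidate energies:
  n = 3:  E = -13.6057 × 2² / 3² = -6.04698 eV
  n = 4:  E = -13.6057 × 2² / 4² = -3.40143 eV
  n = 5:  E = -13.6057 × 2² / 5² = -2.17691 eV  ← matches
  n = 6:  E = -13.6057 × 2² / 6² = -1.51174 eV
  n = 7:  E = -13.6057 × 2² / 7² = -1.11067 eV

Checking against the measurement of -2.2 eV (2 sig figs), only n = 5 agrees:
E_5 = -2.17691 eV, which rounds to -2.2 eV ✓

Therefore n = 5.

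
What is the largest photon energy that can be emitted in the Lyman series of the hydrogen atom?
13.6057 eV

The series limit corresponds to the transition from n = ∞ to n = 1.
This is the highest energy (shortest wavelength) transition in the Lyman series.

E_∞ = 0 eV
E_1 = -13.6057 / 1² = -13.6057 eV

Energy at series limit:
ΔE = E_∞ - E_1 = 0 - (-13.6057) = 13.6057 eV

This energy equals the ionization energy from the n = 1 state of hydrogen.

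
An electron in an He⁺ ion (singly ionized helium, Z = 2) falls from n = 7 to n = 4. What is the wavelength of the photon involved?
541.2363 nm

First, find the transition energy using E_n = -13.6057 Z² / n² eV:
E_7 = -13.6057 × 2² / 7² = -1.11066939 eV
E_4 = -13.6057 × 2² / 4² = -3.40142500 eV

Photon energy: |ΔE| = |E_4 - E_7| = 2.29075561 eV

Convert to wavelength using E = hc/λ with hc = 1239.84 eV·nm:
λ = hc/E = 1239.84 eV·nm / 2.29075561 eV
λ = 541.2363 nm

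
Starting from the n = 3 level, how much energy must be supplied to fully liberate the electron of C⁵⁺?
54.422800 eV

The ionization energy is the energy needed to remove the electron completely (n → ∞).

For a hydrogen-like ion with Z = 6, E_n = -13.6057 Z² / n² eV.

At n = 3: E_3 = -13.6057 × 6² / 3² = -54.422800000 eV
At n = ∞: E_∞ = 0 eV

Ionization energy = E_∞ - E_3 = 0 - (-54.422800000) = 54.422800000 eV
Ionization energy ≈ 54.422800 eV

This is also called the binding energy of the electron in state n = 3.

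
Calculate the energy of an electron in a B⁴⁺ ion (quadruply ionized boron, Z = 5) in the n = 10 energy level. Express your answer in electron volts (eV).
-3.40143 eV

The energy levels of a hydrogen-like atom are given by:
E_n = -13.6057 Z² / n² eV  (with Z = 5 for B⁴⁺)

For n = 10:
E_10 = -13.6057 × 5² / 10²
E_10 = -13.6057 × 25 / 100
E_10 = -3.40143 eV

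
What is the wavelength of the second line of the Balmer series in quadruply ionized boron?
19.440 nm

The lines of a series are numbered from the longest wavelength (smallest ΔE) outward; the second line is the transition from n = n_f + 2 to n_f.
The Balmer series has all transitions ending at n_f = 2.

For B⁴⁺ (Z = 5), the second line (β-line) is the jump from n = 4 to n = 2:
E_4 = -13.6057 × 5² / 4² = -21.25891 eV
E_2 = -13.6057 × 5² / 2² = -85.03563 eV
ΔE = E_4 - E_2 = 63.77672 eV

λ = hc/E = 1239.84 eV·nm / 63.77672 eV
λ = 19.440 nm

This is the β-line of the Balmer series in B⁴⁺.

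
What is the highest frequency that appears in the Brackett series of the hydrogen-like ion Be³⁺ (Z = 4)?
3.28984e+15 Hz

The series limit corresponds to the transition from n = ∞ to n = 4.
This is the highest energy (shortest wavelength) transition in the Brackett series.

E_∞ = 0 eV
E_4 = -13.6057 × 4² / 4² = -13.6057000 eV

Energy at series limit:
ΔE = E_∞ - E_4 = 0 - (-13.6057000) = 13.6057000 eV
E = 13.6057000 eV × (1.602177 × 10⁻¹⁹ J/eV) = 2.1798740e-18 J
f = E/h = 2.1798740e-18 J / (6.62607 × 10⁻³⁴ J·s) = 3.28984e+15 Hz

This energy equals the ionization energy from the n = 4 state of Be³⁺.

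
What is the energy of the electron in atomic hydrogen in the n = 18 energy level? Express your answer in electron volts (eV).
-0.0420 eV

The energy levels of a hydrogen-like atom are given by:
E_n = -13.6057 eV / n²

For n = 18:
E_18 = -13.6057 eV / 18²
E_18 = -13.6057 eV / 324
E_18 = -0.0420 eV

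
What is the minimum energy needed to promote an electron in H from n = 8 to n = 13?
0.132 eV

The energy levels of a hydrogen-like atom are E_n = -13.6057 eV / n².

Energy at n = 8: E_8 = -13.6057 / 8² = -0.212589 eV
Energy at n = 13: E_13 = -13.6057 / 13² = -0.080507 eV

The excitation energy is the difference:
ΔE = E_13 - E_8
ΔE = -0.080507 - (-0.212589)
ΔE = 0.132 eV

Since this is positive, energy must be absorbed (photon absorption).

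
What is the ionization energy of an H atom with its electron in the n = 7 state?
0.278 eV

The ionization energy is the energy needed to remove the electron completely (n → ∞).

For hydrogen, E_n = -13.6057 eV / n².

At n = 7: E_7 = -13.6057 / 7² = -0.277667 eV
At n = ∞: E_∞ = 0 eV

Ionization energy = E_∞ - E_7 = 0 - (-0.277667) = 0.277667 eV
Ionization energy ≈ 0.278 eV

This is also called the binding energy of the electron in state n = 7.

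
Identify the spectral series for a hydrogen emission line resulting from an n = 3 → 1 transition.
Lyman series

The spectral series in hydrogen are named based on the final (lower) energy level:
- Lyman series: n_final = 1 (ultraviolet)
- Balmer series: n_final = 2 (visible/near-UV)
- Paschen series: n_final = 3 (infrared)
- Brackett series: n_final = 4 (infrared)
- Pfund series: n_final = 5 (far infrared)

Since this transition ends at n = 1, it belongs to the Lyman series.

For reference, this 3 → 1 line has photon energy
ΔE = 13.6057 eV × (1/1² - 1/3²) = 12.093955556 eV,
corresponding to wavelength λ = hc/ΔE = 1239.84 eV·nm / 12.093955556 eV = 102.517327 nm in the ultraviolet region.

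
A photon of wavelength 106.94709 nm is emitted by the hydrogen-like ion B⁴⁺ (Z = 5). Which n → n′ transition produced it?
n = 13 → n = 5

First, find the photon energy from the wavelength (hc = 1239.84 eV·nm):
E = hc/λ = 1239.84 eV·nm / 106.94709 nm = 11.593022 eV

The energy levels of B⁴⁺ satisfy E_n = -13.6057 × 5² / n² eV, so an emission n_i → n_f releases
ΔE = 13.6057 × 5² × (1/n_f² − 1/n_i²) eV.

Setting ΔE equal to the photon energy:
1/n_f² − 1/n_i² = 11.593022 / (13.6057 × 5²) = 0.034082839

Since 1/n_i² must be positive, we need 1/n_f² > 0.034082839, i.e. n_f ≤ 5. For each allowed n_f, solve n_i = (1/n_f² − 0.034082839)^(−1/2) and check whether it is a whole number:
  n_f = 1: 1/n_i² = 1.000000000 − 0.034082839 = 0.965917161 → n_i = 1.017  (not an integer) ✗
  n_f = 2: 1/n_i² = 0.250000000 − 0.034082839 = 0.215917161 → n_i = 2.152  (not an integer) ✗
  n_f = 3: 1/n_i² = 0.111111111 − 0.034082839 = 0.077028272 → n_i = 3.603  (not an integer) ✗
  n_f = 4: 1/n_i² = 0.062500000 − 0.034082839 = 0.028417161 → n_i = 5.932  (not an integer) ✗
  n_f = 5: 1/n_i² = 0.040000000 − 0.034082839 = 0.005917161 → n_i = 13.000  → integer, n_i = 13 ✓

Only n_f = 5 gives an integer upper level, n_i = 13.

The transition is from n = 13 to n = 5 (emission).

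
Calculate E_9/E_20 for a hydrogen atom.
4.9383

Using E_n = -13.6057 Z² / n² eV with Z = 1:

E_9 = -13.6057 / 9² = -13.6057 / 81 = -0.1679716049 eV
E_20 = -13.6057 / 20² = -13.6057 / 400 = -0.0340142500 eV

The ratio is:
E_9/E_20 = (-0.1679716049) / (-0.0340142500)
E_9/E_20 = (-13.6057/81) / (-13.6057/400)
E_9/E_20 = 400/81
E_9/E_20 = 4.9383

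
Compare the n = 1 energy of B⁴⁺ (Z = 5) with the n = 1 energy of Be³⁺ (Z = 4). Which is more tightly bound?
B⁴⁺ at n = 1 (E = -340.143 eV)

Using E_n = -13.6057 Z² / n² eV:

B⁴⁺ (Z = 5) at n = 1:
E = -13.6057 × 5² / 1² = -13.6057 × 25 / 1 = -340.142500 eV

Be³⁺ (Z = 4) at n = 1:
E = -13.6057 × 4² / 1² = -13.6057 × 16 / 1 = -217.691200 eV

Since -340.142500 eV < -217.691200 eV,
B⁴⁺ at n = 1 is more tightly bound (requires more energy to ionize).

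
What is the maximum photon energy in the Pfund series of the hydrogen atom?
0.54 eV

The series limit corresponds to the transition from n = ∞ to n = 5.
This is the highest energy (shortest wavelength) transition in the Pfund series.

E_∞ = 0 eV
E_5 = -13.6057 / 5² = -0.54 eV

Energy at series limit:
ΔE = E_∞ - E_5 = 0 - (-0.54) = 0.54 eV

This energy equals the ionization energy from the n = 5 state of hydrogen.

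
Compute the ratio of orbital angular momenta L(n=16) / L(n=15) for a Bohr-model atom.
1.07

In the Bohr model, L_n = nℏ, so the ratio is purely the ratio of quantum numbers:

L_16/L_15 = 16ℏ / 15ℏ = 16/15 = 1.07

The angular momentum scales linearly with n.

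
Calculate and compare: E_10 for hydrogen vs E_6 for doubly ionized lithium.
Li²⁺ at n = 6 (E = -3.4014 eV)

Using E_n = -13.6057 Z² / n² eV:

H (Z = 1) at n = 10:
E = -13.6057 × 1² / 10² = -13.6057 × 1 / 100 = -0.1360570 eV

Li²⁺ (Z = 3) at n = 6:
E = -13.6057 × 3² / 6² = -13.6057 × 9 / 36 = -3.4014250 eV

Since -3.4014250 eV < -0.1360570 eV,
Li²⁺ at n = 6 is more tightly bound (requires more energy to ionize).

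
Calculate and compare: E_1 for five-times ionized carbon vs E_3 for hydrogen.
C⁵⁺ at n = 1 (E = -489.80520 eV)

Using E_n = -13.6057 Z² / n² eV:

C⁵⁺ (Z = 6) at n = 1:
E = -13.6057 × 6² / 1² = -13.6057 × 36 / 1 = -489.80520000 eV

H (Z = 1) at n = 3:
E = -13.6057 × 1² / 3² = -13.6057 × 1 / 9 = -1.51174444 eV

Since -489.80520000 eV < -1.51174444 eV,
C⁵⁺ at n = 1 is more tightly bound (requires more energy to ionize).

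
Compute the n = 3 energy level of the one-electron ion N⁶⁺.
-74.0755 eV

For hydrogen-like ions, the energy levels scale with Z²:
E_n = -13.6057 Z² / n² eV

For N⁶⁺ (Z = 7) at n = 3:
E_3 = -13.6057 × 7² / 3²
E_3 = -13.6057 × 49 / 9
E_3 = -666.6793 / 9
E_3 = -74.0755 eV

The energy is 49 times more negative than hydrogen at the same n due to the stronger nuclear charge.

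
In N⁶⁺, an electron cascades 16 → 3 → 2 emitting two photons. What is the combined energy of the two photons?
164.07 eV

The energy levels of N⁶⁺ are E_n = -13.6057 × 7² / n² eV.

First transition (16 → 3):
ΔE₁ = |E_3 - E_16|
ΔE₁ = |-74.07547778 - (-2.60421602)| = 71.47126 eV

Second transition (3 → 2):
ΔE₂ = |E_2 - E_3|
ΔE₂ = |-166.66982500 - (-74.07547778)| = 92.59435 eV

Total energy released:
E_total = ΔE₁ + ΔE₂ = 71.47126 + 92.59435 = 164.07 eV

Note: This equals the direct transition 16 → 2: 164.07 eV ✓
Energy is conserved regardless of the path taken.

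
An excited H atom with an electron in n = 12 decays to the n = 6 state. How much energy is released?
0.28345 eV

The energy levels are E_n = -13.6057 eV / n².

Energy at n = 12: E_12 = -13.6057 / 12² = -0.09448403 eV
Energy at n = 6: E_6 = -13.6057 / 6² = -0.37793611 eV

For emission (electron falling to lower state), the photon energy is:
E_photon = E_12 - E_6 = |-0.09448403 - (-0.37793611)|
E_photon = 0.28345 eV

This energy is carried away by the emitted photon.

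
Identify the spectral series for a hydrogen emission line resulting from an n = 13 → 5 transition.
Pfund series

The spectral series in hydrogen are named based on the final (lower) energy level:
- Lyman series: n_final = 1 (ultraviolet)
- Balmer series: n_final = 2 (visible/near-UV)
- Paschen series: n_final = 3 (infrared)
- Brackett series: n_final = 4 (infrared)
- Pfund series: n_final = 5 (far infrared)

Since this transition ends at n = 5, it belongs to the Pfund series.

For reference, this 13 → 5 line has photon energy
ΔE = 13.6057 eV × (1/5² - 1/13²) = 0.46372089941 eV,
corresponding to wavelength λ = hc/ΔE = 1239.84 eV·nm / 0.46372089941 eV = 2673.67721 nm in the far infrared region.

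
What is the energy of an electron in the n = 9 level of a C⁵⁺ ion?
-6.047 eV

For hydrogen-like ions, the energy levels scale with Z²:
E_n = -13.6057 Z² / n² eV

For C⁵⁺ (Z = 6) at n = 9:
E_9 = -13.6057 × 6² / 9²
E_9 = -13.6057 × 36 / 81
E_9 = -489.8052 / 81
E_9 = -6.047 eV

The energy is 36 times more negative than hydrogen at the same n due to the stronger nuclear charge.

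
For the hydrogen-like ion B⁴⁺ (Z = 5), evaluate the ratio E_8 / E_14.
3.0625

Using E_n = -13.6057 Z² / n² eV with Z = 5:

E_8 = -13.6057 × 5² / 8² = -340.1425 / 64 = -5.31472656 eV
E_14 = -13.6057 × 5² / 14² = -340.1425 / 196 = -1.73542092 eV

The ratio is:
E_8/E_14 = (-5.31472656) / (-1.73542092)
E_8/E_14 = (-340.1425/64) / (-340.1425/196)
E_8/E_14 = 196/64
E_8/E_14 = 3.0625
(Note: the Z² factors cancel in the ratio.)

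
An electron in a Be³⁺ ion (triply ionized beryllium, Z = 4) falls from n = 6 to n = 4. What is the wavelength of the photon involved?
164.028 nm

First, find the transition energy using E_n = -13.6057 Z² / n² eV:
E_6 = -13.6057 × 4² / 6² = -6.0469778 eV
E_4 = -13.6057 × 4² / 4² = -13.6057000 eV

Photon energy: |ΔE| = |E_4 - E_6| = 7.5587222 eV

Convert to wavelength using E = hc/λ with hc = 1239.84 eV·nm:
λ = hc/E = 1239.84 eV·nm / 7.5587222 eV
λ = 164.028 nm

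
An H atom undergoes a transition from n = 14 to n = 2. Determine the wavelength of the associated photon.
372.10 nm

First, find the transition energy using E_n = -13.6057 / n² eV:
E_14 = -13.6057 / 14² = -0.069417 eV
E_2 = -13.6057 / 2² = -3.401425 eV

Photon energy: |ΔE| = |E_2 - E_14| = 3.332008 eV

Convert to wavelength using E = hc/λ with hc = 1239.84 eV·nm:
λ = hc/E = 1239.84 eV·nm / 3.332008 eV
λ = 372.10 nm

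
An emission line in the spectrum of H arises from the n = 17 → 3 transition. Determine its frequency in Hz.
3.542e+14 Hz

First, find the transition energy:
E_17 = -13.6057 / 17² = -0.047079 eV
E_3 = -13.6057 / 3² = -1.511744 eV
|ΔE| = |E_3 - E_17| = 1.464665 eV

Convert to Joules: E = 1.464665 eV × (1.602177 × 10⁻¹⁹ J/eV) = 2.34665e-19 J

Using E = hf:
f = E/h = 2.34665e-19 J / (6.62607 × 10⁻³⁴ J·s)
f = 3.542e+14 Hz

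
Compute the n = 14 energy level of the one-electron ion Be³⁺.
-1.111 eV

For hydrogen-like ions, the energy levels scale with Z²:
E_n = -13.6057 Z² / n² eV

For Be³⁺ (Z = 4) at n = 14:
E_14 = -13.6057 × 4² / 14²
E_14 = -13.6057 × 16 / 196
E_14 = -217.6912 / 196
E_14 = -1.111 eV

The energy is 16 times more negative than hydrogen at the same n due to the stronger nuclear charge.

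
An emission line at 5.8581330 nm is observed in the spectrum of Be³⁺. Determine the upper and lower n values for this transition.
n = 6 → n = 1

First, find the photon energy from the wavelength (hc = 1239.84 eV·nm):
E = hc/λ = 1239.84 eV·nm / 5.8581330 nm = 211.64422 eV

The energy levels of Be³⁺ satisfy E_n = -13.6057 × 4² / n² eV, so an emission n_i → n_f releases
ΔE = 13.6057 × 4² × (1/n_f² − 1/n_i²) eV.

Setting ΔE equal to the photon energy:
1/n_f² − 1/n_i² = 211.64422 / (13.6057 × 4²) = 0.97222221

Since 1/n_i² must be positive, we need 1/n_f² > 0.97222221, i.e. n_f ≤ 1. For each allowed n_f, solve n_i = (1/n_f² − 0.97222221)^(−1/2) and check whether it is a whole number:
  n_f = 1: 1/n_i² = 1.00000000 − 0.97222221 = 0.02777779 → n_i = 6.000  → integer, n_i = 6 ✓

Only n_f = 1 gives an integer upper level, n_i = 6.

The transition is from n = 6 to n = 1 (emission).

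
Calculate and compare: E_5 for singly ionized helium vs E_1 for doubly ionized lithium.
Li²⁺ at n = 1 (E = -122.4513 eV)

Using E_n = -13.6057 Z² / n² eV:

He⁺ (Z = 2) at n = 5:
E = -13.6057 × 2² / 5² = -13.6057 × 4 / 25 = -2.1769120 eV

Li²⁺ (Z = 3) at n = 1:
E = -13.6057 × 3² / 1² = -13.6057 × 9 / 1 = -122.4513000 eV

Since -122.4513000 eV < -2.1769120 eV,
Li²⁺ at n = 1 is more tightly bound (requires more energy to ionize).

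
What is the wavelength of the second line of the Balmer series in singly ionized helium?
121.50 nm

The lines of a series are numbered from the longest wavelength (smallest ΔE) outward; the second line is the transition from n = n_f + 2 to n_f.
The Balmer series has all transitions ending at n_f = 2.

For He⁺ (Z = 2), the second line (β-line) is the jump from n = 4 to n = 2:
E_4 = -13.6057 × 2² / 4² = -3.40143 eV
E_2 = -13.6057 × 2² / 2² = -13.60570 eV
ΔE = E_4 - E_2 = 10.20427 eV

λ = hc/E = 1239.84 eV·nm / 10.20427 eV
λ = 121.50 nm

This is the β-line of the Balmer series in He⁺.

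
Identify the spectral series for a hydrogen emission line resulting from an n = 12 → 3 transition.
Paschen series

The spectral series in hydrogen are named based on the final (lower) energy level:
- Lyman series: n_final = 1 (ultraviolet)
- Balmer series: n_final = 2 (visible/near-UV)
- Paschen series: n_final = 3 (infrared)
- Brackett series: n_final = 4 (infrared)
- Pfund series: n_final = 5 (far infrared)

Since this transition ends at n = 3, it belongs to the Paschen series.

For reference, this 12 → 3 line has photon energy
ΔE = 13.6057 eV × (1/3² - 1/12²) = 1.417260417 eV,
corresponding to wavelength λ = hc/ΔE = 1239.84 eV·nm / 1.417260417 eV = 874.81453 nm in the infrared region.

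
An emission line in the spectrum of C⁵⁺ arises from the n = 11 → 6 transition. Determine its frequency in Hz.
2.3110e+15 Hz

First, find the transition energy:
E_11 = -13.6057 × 6² / 11² = -4.0479769 eV
E_6 = -13.6057 × 6² / 6² = -13.6057000 eV
|ΔE| = |E_6 - E_11| = 9.5577231 eV

Convert to Joules: E = 9.5577231 eV × (1.602177 × 10⁻¹⁹ J/eV) = 1.531316e-18 J

Using E = hf:
f = E/h = 1.531316e-18 J / (6.62607 × 10⁻³⁴ J·s)
f = 2.3110e+15 Hz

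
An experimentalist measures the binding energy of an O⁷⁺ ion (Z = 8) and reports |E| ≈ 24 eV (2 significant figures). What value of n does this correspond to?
n = 6

The exact energy levels follow E_n = -13.6057 Z² / n² eV with Z = 8.

The measured value (-24 eV) is reported to only 2 significant figures, so we must test candidate n values and see which one matches to that precision.

Candidate energies:
  n = 4:  E = -13.6057 × 8² / 4² = -54.42280 eV
  n = 5:  E = -13.6057 × 8² / 5² = -34.83059 eV
  n = 6:  E = -13.6057 × 8² / 6² = -24.18791 eV  ← matches
  n = 7:  E = -13.6057 × 8² / 7² = -17.77071 eV
  n = 8:  E = -13.6057 × 8² / 8² = -13.60570 eV

Checking against the measurement of -24 eV (2 sig figs), only n = 6 agrees:
E_6 = -24.18791 eV, which rounds to -24 eV ✓

Therefore n = 6.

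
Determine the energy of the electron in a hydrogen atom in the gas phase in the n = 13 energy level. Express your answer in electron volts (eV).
-0.08051 eV

The energy levels of a hydrogen-like atom are given by:
E_n = -13.6057 eV / n²

For n = 13:
E_13 = -13.6057 eV / 13²
E_13 = -13.6057 eV / 169
E_13 = -0.08051 eV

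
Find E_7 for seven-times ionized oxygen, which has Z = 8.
-17.77 eV

For hydrogen-like ions, the energy levels scale with Z²:
E_n = -13.6057 Z² / n² eV

For O⁷⁺ (Z = 8) at n = 7:
E_7 = -13.6057 × 8² / 7²
E_7 = -13.6057 × 64 / 49
E_7 = -870.7648 / 49
E_7 = -17.77 eV

The energy is 64 times more negative than hydrogen at the same n due to the stronger nuclear charge.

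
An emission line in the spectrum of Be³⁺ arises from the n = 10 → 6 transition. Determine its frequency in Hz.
9.36e+14 Hz

First, find the transition energy:
E_10 = -13.6057 × 4² / 10² = -2.17691 eV
E_6 = -13.6057 × 4² / 6² = -6.04698 eV
|ΔE| = |E_6 - E_10| = 3.87007 eV

Convert to Joules: E = 3.87007 eV × (1.602177 × 10⁻¹⁹ J/eV) = 6.2005e-19 J

Using E = hf:
f = E/h = 6.2005e-19 J / (6.62607 × 10⁻³⁴ J·s)
f = 9.36e+14 Hz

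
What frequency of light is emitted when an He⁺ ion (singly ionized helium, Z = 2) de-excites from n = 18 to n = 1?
1.31188e+16 Hz

First, find the transition energy:
E_18 = -13.6057 × 2² / 18² = -0.1679716 eV
E_1 = -13.6057 × 2² / 1² = -54.4228000 eV
|ΔE| = |E_1 - E_18| = 54.2548284 eV

Convert to Joules: E = 54.2548284 eV × (1.602177 × 10⁻¹⁹ J/eV) = 8.6925838e-18 J

Using E = hf:
f = E/h = 8.6925838e-18 J / (6.62607 × 10⁻³⁴ J·s)
f = 1.31188e+16 Hz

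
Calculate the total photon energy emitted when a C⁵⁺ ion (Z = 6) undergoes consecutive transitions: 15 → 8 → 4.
28.436 eV

The energy levels of C⁵⁺ are E_n = -13.6057 × 6² / n² eV.

First transition (15 → 8):
ΔE₁ = |E_8 - E_15|
ΔE₁ = |-7.653206250 - (-2.176912000)| = 5.476294 eV

Second transition (8 → 4):
ΔE₂ = |E_4 - E_8|
ΔE₂ = |-30.612825000 - (-7.653206250)| = 22.959619 eV

Total energy released:
E_total = ΔE₁ + ΔE₂ = 5.476294 + 22.959619 = 28.436 eV

Note: This equals the direct transition 15 → 4: 28.436 eV ✓
Energy is conserved regardless of the path taken.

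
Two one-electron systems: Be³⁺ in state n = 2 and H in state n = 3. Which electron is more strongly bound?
Be³⁺ at n = 2 (E = -54.42 eV)

Using E_n = -13.6057 Z² / n² eV:

Be³⁺ (Z = 4) at n = 2:
E = -13.6057 × 4² / 2² = -13.6057 × 16 / 4 = -54.42280 eV

H (Z = 1) at n = 3:
E = -13.6057 × 1² / 3² = -13.6057 × 1 / 9 = -1.51174 eV

Since -54.42280 eV < -1.51174 eV,
Be³⁺ at n = 2 is more tightly bound (requires more energy to ionize).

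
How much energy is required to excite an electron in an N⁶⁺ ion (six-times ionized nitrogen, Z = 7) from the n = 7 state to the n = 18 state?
11.55 eV

The energy levels of a hydrogen-like atom are E_n = -13.6057 Z² eV / n².

Energy at n = 7: E_7 = -13.6057 × 7² / 7² = -13.60570 eV
Energy at n = 18: E_18 = -13.6057 × 7² / 18² = -2.05765 eV

The excitation energy is the difference:
ΔE = E_18 - E_7
ΔE = -2.05765 - (-13.60570)
ΔE = 11.55 eV

Since this is positive, energy must be absorbed (photon absorption).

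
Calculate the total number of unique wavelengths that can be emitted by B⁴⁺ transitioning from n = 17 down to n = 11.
21

The electron can occupy levels n = 11, 12, ..., 17 during de-excitation — that is m = 17 - 11 + 1 = 7 distinct levels.

The number of distinct spectral lines equals the number of ways to choose 2 of these m levels (each pair gives one possible emission transition):

Number of lines = m(m-1)/2 = 7×6/2 = 21

These correspond to all possible transitions between the 7 levels:
17 → 16, 17 → 15, 17 → 14, 17 → 13, 17 → 12, 17 → 11, 16 → 15, 16 → 14...

Each transition produces a photon with a unique energy (and thus wavelength). This count does not depend on Z.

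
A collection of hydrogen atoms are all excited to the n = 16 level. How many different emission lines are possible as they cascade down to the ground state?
120

The electron can occupy levels n = 1, 2, ..., 16 during de-excitation — that is m = 16 - 1 + 1 = 16 distinct levels.

The number of distinct spectral lines equals the number of ways to choose 2 of these m levels (each pair gives one possible emission transition):

Number of lines = m(m-1)/2 = 16×15/2 = 120

These correspond to all possible transitions between the 16 levels:
16 → 15, 16 → 14, 16 → 13, 16 → 12, 16 → 11, 16 → 10, 16 → 9, 16 → 8...

Each transition produces a photon with a unique energy (and thus wavelength). This count does not depend on Z.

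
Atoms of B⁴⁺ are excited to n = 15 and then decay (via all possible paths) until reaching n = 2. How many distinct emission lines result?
91

The electron can occupy levels n = 2, 3, ..., 15 during de-excitation — that is m = 15 - 2 + 1 = 14 distinct levels.

The number of distinct spectral lines equals the number of ways to choose 2 of these m levels (each pair gives one possible emission transition):

Number of lines = m(m-1)/2 = 14×13/2 = 91

These correspond to all possible transitions between the 14 levels:
15 → 14, 15 → 13, 15 → 12, 15 → 11, 15 → 10, 15 → 9, 15 → 8, 15 → 7...

Each transition produces a photon with a unique energy (and thus wavelength). This count does not depend on Z.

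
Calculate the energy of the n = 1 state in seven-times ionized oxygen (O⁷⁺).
-870.765 eV

For hydrogen-like ions, the energy levels scale with Z²:
E_n = -13.6057 Z² / n² eV

For O⁷⁺ (Z = 8) at n = 1:
E_1 = -13.6057 × 8² / 1²
E_1 = -13.6057 × 64 / 1
E_1 = -870.7648 / 1
E_1 = -870.765 eV

The energy is 64 times more negative than hydrogen at the same n due to the stronger nuclear charge.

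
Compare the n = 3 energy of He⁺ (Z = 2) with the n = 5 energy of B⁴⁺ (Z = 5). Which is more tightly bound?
B⁴⁺ at n = 5 (E = -13.606 eV)

Using E_n = -13.6057 Z² / n² eV:

He⁺ (Z = 2) at n = 3:
E = -13.6057 × 2² / 3² = -13.6057 × 4 / 9 = -6.046978 eV

B⁴⁺ (Z = 5) at n = 5:
E = -13.6057 × 5² / 5² = -13.6057 × 25 / 25 = -13.605700 eV

Since -13.605700 eV < -6.046978 eV,
B⁴⁺ at n = 5 is more tightly bound (requires more energy to ionize).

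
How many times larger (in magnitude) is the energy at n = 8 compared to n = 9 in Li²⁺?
1.265625

Using E_n = -13.6057 Z² / n² eV with Z = 3:

E_8 = -13.6057 × 3² / 8² = -122.4513 / 64 = -1.9133015625 eV
E_9 = -13.6057 × 3² / 9² = -122.4513 / 81 = -1.5117444444 eV

The ratio is:
E_8/E_9 = (-1.9133015625) / (-1.5117444444)
E_8/E_9 = (-122.4513/64) / (-122.4513/81)
E_8/E_9 = 81/64
E_8/E_9 = 1.265625
(Note: the Z² factors cancel in the ratio.)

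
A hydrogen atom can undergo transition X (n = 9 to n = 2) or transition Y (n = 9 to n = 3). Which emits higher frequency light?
9 → 2

Calculate the energy for each transition:

Transition 9 → 2:
ΔE₁ = |E_2 - E_9| = |-13.6057/2² - (-13.6057/9²)|
ΔE₁ = |-3.401425000000 - (-0.167971604938)| = 3.233453395 eV

Transition 9 → 3:
ΔE₂ = |E_3 - E_9| = |-13.6057/3² - (-13.6057/9²)|
ΔE₂ = |-1.511744444444 - (-0.167971604938)| = 1.343772840 eV

Since 3.233453395 eV > 1.343772840 eV, the transition 9 → 2 emits the more energetic photon.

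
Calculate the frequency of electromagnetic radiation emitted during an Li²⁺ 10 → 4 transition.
1.55e+15 Hz

First, find the transition energy:
E_10 = -13.6057 × 3² / 10² = -1.22451 eV
E_4 = -13.6057 × 3² / 4² = -7.65321 eV
|ΔE| = |E_4 - E_10| = 6.42870 eV

Convert to Joules: E = 6.42870 eV × (1.602177 × 10⁻¹⁹ J/eV) = 1.0300e-18 J

Using E = hf:
f = E/h = 1.0300e-18 J / (6.62607 × 10⁻³⁴ J·s)
f = 1.55e+15 Hz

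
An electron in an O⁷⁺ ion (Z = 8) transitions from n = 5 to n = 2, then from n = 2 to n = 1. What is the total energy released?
835.934 eV

The energy levels of O⁷⁺ are E_n = -13.6057 × 8² / n² eV.

First transition (5 → 2):
ΔE₁ = |E_2 - E_5|
ΔE₁ = |-217.691200000 - (-34.830592000)| = 182.860608 eV

Second transition (2 → 1):
ΔE₂ = |E_1 - E_2|
ΔE₂ = |-870.764800000 - (-217.691200000)| = 653.073600 eV

Total energy released:
E_total = ΔE₁ + ΔE₂ = 182.860608 + 653.073600 = 835.934 eV

Note: This equals the direct transition 5 → 1: 835.934 eV ✓
Energy is conserved regardless of the path taken.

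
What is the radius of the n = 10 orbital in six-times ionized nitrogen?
0.7560 nm (or 7.5597 Å)

The Bohr radius formula is:
r_n = n² a₀ / Z

where a₀ = 0.0529177 nm is the Bohr radius.

For N⁶⁺ (Z = 7) at n = 10:
r_10 = 10² × 0.0529177 nm / 7
r_10 = 100 × 0.0529177 nm / 7
r_10 = 5.29177 nm / 7
r_10 = 0.7560 nm

The electron orbits at approximately 0.7560 nm from the nucleus.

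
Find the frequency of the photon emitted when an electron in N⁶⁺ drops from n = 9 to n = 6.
2.488e+15 Hz

First, find the transition energy:
E_9 = -13.6057 × 7² / 9² = -8.23061 eV
E_6 = -13.6057 × 7² / 6² = -18.51887 eV
|ΔE| = |E_6 - E_9| = 10.28826 eV

Convert to Joules: E = 10.28826 eV × (1.602177 × 10⁻¹⁹ J/eV) = 1.64836e-18 J

Using E = hf:
f = E/h = 1.64836e-18 J / (6.62607 × 10⁻³⁴ J·s)
f = 2.488e+15 Hz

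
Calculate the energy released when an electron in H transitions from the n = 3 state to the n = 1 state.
12.094 eV

The energy levels are E_n = -13.6057 eV / n².

Energy at n = 3: E_3 = -13.6057 / 3² = -1.511744 eV
Energy at n = 1: E_1 = -13.6057 / 1² = -13.605700 eV

For emission (electron falling to lower state), the photon energy is:
E_photon = E_3 - E_1 = |-1.511744 - (-13.605700)|
E_photon = 12.094 eV

This energy is carried away by the emitted photon.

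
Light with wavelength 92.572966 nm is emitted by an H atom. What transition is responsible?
n = 8 → n = 1

First, find the photon energy from the wavelength (hc = 1239.84 eV·nm):
E = hc/λ = 1239.84 eV·nm / 92.572966 nm = 13.393111 eV

The energy levels of hydrogen satisfy E_n = -13.6057 / n² eV, so an emission n_i → n_f releases
ΔE = 13.6057 × (1/n_f² − 1/n_i²) eV.

Setting ΔE equal to the photon energy:
1/n_f² − 1/n_i² = 13.393111 / 13.6057 = 0.98437500

Since 1/n_i² must be positive, we need 1/n_f² > 0.98437500, i.e. n_f ≤ 1. For each allowed n_f, solve n_i = (1/n_f² − 0.98437500)^(−1/2) and check whether it is a whole number:
  n_f = 1: 1/n_i² = 1.00000000 − 0.98437500 = 0.01562500 → n_i = 8.000  → integer, n_i = 8 ✓

Only n_f = 1 gives an integer upper level, n_i = 8.

The transition is from n = 8 to n = 1 (emission).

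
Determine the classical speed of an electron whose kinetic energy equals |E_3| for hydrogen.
7.29231e+05 m/s (or 0.24% of c)

The binding energy at n = 3 for hydrogen is:
E_3 = -13.6057/3² = -1.51174444 eV
|E_3| = 1.51174444 eV

Convert to Joules:
KE = 1.51174444 eV × (1.602177 × 10⁻¹⁹ J/eV) = 2.4220822e-19 J

Using KE = ½mv²:
v = √(2·KE/m_e)
v = √(2 × 2.4220822e-19 J / 9.10938 × 10⁻³¹ kg)
v = 7.29231e+05 m/s

This is approximately 0.24% the speed of light.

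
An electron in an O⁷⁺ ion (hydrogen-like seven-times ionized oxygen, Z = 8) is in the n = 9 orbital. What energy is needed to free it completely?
10.75018 eV

The ionization energy is the energy needed to remove the electron completely (n → ∞).

For a hydrogen-like ion with Z = 8, E_n = -13.6057 Z² / n² eV.

At n = 9: E_9 = -13.6057 × 8² / 9² = -10.75018272 eV
At n = ∞: E_∞ = 0 eV

Ionization energy = E_∞ - E_9 = 0 - (-10.75018272) = 10.75018272 eV
Ionization energy ≈ 10.75018 eV

This is also called the binding energy of the electron in state n = 9.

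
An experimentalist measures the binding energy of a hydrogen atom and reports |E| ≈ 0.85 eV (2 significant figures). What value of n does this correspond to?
n = 4

The exact energy levels follow E_n = -13.6057 eV / n².

The measured value (-0.85 eV) is reported to only 2 significant figures, so we must test candidate n values and see which one matches to that precision.

Candidate energies:
  n = 2:  E = -13.6057/2² = -3.40143 eV
  n = 3:  E = -13.6057/3² = -1.51174 eV
  n = 4:  E = -13.6057/4² = -0.85036 eV  ← matches
  n = 5:  E = -13.6057/5² = -0.54423 eV
  n = 6:  E = -13.6057/6² = -0.37794 eV

Checking against the measurement of -0.85 eV (2 sig figs), only n = 4 agrees:
E_4 = -0.85036 eV, which rounds to -0.85 eV ✓

Therefore n = 4.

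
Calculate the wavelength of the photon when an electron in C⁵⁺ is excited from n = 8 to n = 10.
450.01 nm

First, find the transition energy using E_n = -13.6057 Z² / n² eV:
E_8 = -13.6057 × 6² / 8² = -7.653206 eV
E_10 = -13.6057 × 6² / 10² = -4.898052 eV

Photon energy: |ΔE| = |E_10 - E_8| = 2.755154 eV

Convert to wavelength using E = hc/λ with hc = 1239.84 eV·nm:
λ = hc/E = 1239.84 eV·nm / 2.755154 eV
λ = 450.01 nm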